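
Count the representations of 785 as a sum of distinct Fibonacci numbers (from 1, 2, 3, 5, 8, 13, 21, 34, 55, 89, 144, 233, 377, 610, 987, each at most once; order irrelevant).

Starting from the Zeckendorf form and repeatedly splitting a term F_k into F_{k−1} + F_{k−2} (when neither is already used) reaches every representation.
785 = 610+144+21+8+2 = 610+144+21+5+3+2 = 610+89+55+21+8+2 = 377+233+144+21+8+2 = … (10 more), for 14 in all.

14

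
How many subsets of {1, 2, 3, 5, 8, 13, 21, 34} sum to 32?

32 = 21+8+3 = 21+8+2+1 = 21+5+3+2+1 = … (1 more), for 4 in all.

4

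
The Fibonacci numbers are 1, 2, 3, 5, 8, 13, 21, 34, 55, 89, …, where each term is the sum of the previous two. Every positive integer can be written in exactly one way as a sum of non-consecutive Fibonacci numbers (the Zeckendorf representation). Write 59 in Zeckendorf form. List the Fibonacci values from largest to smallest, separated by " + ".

Greedily peel off the largest Fibonacci term at each step:
take 55 (≤ 59); 59 − 55 = 4
take 3 (≤ 4); 4 − 3 = 1
take 1 (≤ 1); 1 − 1 = 0
So 59 = 55 + 3 + 1, with no two terms consecutive in the sequence.

55 + 3 + 1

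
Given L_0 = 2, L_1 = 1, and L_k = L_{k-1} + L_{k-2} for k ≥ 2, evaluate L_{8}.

47

Iterating the recurrence up to L_{3} = 4 and L_{2} = 3:
L_{4} = L_{3} + L_{2} = 4 + 3 = 7
L_{5} = L_{4} + L_{3} = 7 + 4 = 11
L_{6} = L_{5} + L_{4} = 11 + 7 = 18
L_{7} = L_{6} + L_{5} = 18 + 11 = 29
L_{8} = L_{7} + L_{6} = 29 + 18 = 47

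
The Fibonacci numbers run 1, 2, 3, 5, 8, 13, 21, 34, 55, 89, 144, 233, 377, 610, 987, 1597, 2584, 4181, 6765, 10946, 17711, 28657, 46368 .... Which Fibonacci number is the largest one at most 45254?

28657 ≤ 45254 < 46368, so the largest Fibonacci number not exceeding 45254 is 28657.

28657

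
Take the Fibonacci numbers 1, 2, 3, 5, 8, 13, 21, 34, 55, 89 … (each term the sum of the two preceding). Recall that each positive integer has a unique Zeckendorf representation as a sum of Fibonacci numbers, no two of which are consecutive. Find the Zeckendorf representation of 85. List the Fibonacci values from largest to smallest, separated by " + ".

largest Fibonacci ≤ 85 is 55; 85 − 55 = 30
largest Fibonacci ≤ 30 is 21; 30 − 21 = 9
largest Fibonacci ≤ 9 is 8; 9 − 8 = 1
largest Fibonacci ≤ 1 is 1; 1 − 1 = 0
So 85 = 55 + 21 + 8 + 1, with no two terms consecutive in the sequence.

55 + 21 + 8 + 1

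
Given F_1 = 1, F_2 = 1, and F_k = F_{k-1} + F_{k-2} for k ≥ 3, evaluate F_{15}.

610

Iterating the recurrence up to F_{11} = 89 and F_{10} = 55:
F_{12} = F_{11} + F_{10} = 89 + 55 = 144
F_{13} = F_{12} + F_{11} = 144 + 89 = 233
F_{14} = F_{13} + F_{12} = 233 + 144 = 377
F_{15} = F_{14} + F_{13} = 377 + 233 = 610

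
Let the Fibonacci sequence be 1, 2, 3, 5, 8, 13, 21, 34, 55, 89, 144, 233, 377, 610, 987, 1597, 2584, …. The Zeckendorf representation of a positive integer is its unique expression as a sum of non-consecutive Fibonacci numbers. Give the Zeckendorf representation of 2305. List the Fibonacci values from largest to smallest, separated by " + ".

2305: greatest Fibonacci not exceeding it is 1597, leaving 708
708: greatest Fibonacci not exceeding it is 610, leaving 98
98: greatest Fibonacci not exceeding it is 89, leaving 9
9: greatest Fibonacci not exceeding it is 8, leaving 1
1: greatest Fibonacci not exceeding it is 1, leaving 0
So 2305 = 1597 + 610 + 89 + 8 + 1, with no two terms consecutive in the sequence.

1597 + 610 + 89 + 8 + 1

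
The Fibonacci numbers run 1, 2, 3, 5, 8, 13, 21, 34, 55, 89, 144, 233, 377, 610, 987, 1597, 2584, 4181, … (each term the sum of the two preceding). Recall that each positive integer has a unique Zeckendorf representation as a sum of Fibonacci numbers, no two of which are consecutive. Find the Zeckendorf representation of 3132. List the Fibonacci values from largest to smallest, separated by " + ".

2584 + 377 + 144 + 21 + 5 + 1

3132 − 2584 = 548
548 − 377 = 171
171 − 144 = 27
27 − 21 = 6
6 − 5 = 1
1 − 1 = 0
So 3132 = 2584 + 377 + 144 + 21 + 5 + 1, with no two terms consecutive in the sequence.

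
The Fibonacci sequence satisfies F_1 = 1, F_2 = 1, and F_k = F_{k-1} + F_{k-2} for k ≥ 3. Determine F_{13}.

233

Iterating the recurrence up to F_{6} = 8 and F_{5} = 5:
F_{7} = F_{6} + F_{5} = 8 + 5 = 13
F_{8} = F_{7} + F_{6} = 13 + 8 = 21
F_{9} = F_{8} + F_{7} = 21 + 13 = 34
F_{10} = F_{9} + F_{8} = 34 + 21 = 55
F_{11} = F_{10} + F_{9} = 55 + 34 = 89
F_{12} = F_{11} + F_{10} = 89 + 55 = 144
F_{13} = F_{12} + F_{11} = 144 + 89 = 233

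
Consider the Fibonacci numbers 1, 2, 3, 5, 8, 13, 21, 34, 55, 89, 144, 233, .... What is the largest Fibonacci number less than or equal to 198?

144 ≤ 198 < 233, so the largest Fibonacci number not exceeding 198 is 144.

144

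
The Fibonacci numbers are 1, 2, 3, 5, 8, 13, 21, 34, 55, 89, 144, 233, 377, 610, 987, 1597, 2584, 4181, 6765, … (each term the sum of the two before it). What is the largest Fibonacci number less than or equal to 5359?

4181

4181 ≤ 5359 < 6765, so the largest Fibonacci number not exceeding 5359 is 4181.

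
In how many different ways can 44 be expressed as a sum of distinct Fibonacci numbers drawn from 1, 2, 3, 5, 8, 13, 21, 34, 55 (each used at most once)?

Starting from the Zeckendorf form and repeatedly splitting a term F_k into F_{k−1} + F_{k−2} (when neither is already used) reaches every representation.
44 = 34+8+2 = 34+5+3+2 = 21+13+8+2 = … (1 more), for 4 in all.

4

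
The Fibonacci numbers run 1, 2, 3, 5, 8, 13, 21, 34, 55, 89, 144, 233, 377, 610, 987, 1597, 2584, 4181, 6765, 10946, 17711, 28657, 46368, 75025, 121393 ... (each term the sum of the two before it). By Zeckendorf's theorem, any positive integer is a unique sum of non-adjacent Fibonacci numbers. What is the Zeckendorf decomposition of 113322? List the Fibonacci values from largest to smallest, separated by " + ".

subtract 75025 from 113322: 38297 remains
subtract 28657 from 38297: 9640 remains
subtract 6765 from 9640: 2875 remains
subtract 2584 from 2875: 291 remains
subtract 233 from 291: 58 remains
subtract 55 from 58: 3 remains
subtract 3 from 3: 0 remains
So 113322 = 75025 + 28657 + 6765 + 2584 + 233 + 55 + 3, with no two terms consecutive in the sequence.

75025 + 28657 + 6765 + 2584 + 233 + 55 + 3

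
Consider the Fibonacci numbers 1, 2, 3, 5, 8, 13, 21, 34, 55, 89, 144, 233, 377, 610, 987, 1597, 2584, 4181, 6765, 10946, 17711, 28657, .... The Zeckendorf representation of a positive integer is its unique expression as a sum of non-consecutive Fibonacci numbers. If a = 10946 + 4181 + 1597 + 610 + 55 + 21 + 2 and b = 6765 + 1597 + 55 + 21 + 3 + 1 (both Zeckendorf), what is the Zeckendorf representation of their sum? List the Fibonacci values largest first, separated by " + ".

17711 + 6765 + 987 + 377 + 13 + 1

The two numbers are 17412 and 8442, so their sum is 25854.
largest Fibonacci ≤ 25854 is 17711; 25854 − 17711 = 8143
largest Fibonacci ≤ 8143 is 6765; 8143 − 6765 = 1378
largest Fibonacci ≤ 1378 is 987; 1378 − 987 = 391
largest Fibonacci ≤ 391 is 377; 391 − 377 = 14
largest Fibonacci ≤ 14 is 13; 14 − 13 = 1
largest Fibonacci ≤ 1 is 1; 1 − 1 = 0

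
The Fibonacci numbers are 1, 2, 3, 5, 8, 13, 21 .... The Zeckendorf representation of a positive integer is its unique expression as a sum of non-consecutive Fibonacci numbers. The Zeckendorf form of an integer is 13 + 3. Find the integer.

13 + 3 = 16.

16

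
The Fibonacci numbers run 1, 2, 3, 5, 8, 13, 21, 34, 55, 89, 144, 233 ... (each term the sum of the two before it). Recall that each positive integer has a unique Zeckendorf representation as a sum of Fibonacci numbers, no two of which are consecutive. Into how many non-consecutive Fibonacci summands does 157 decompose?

2

take 144 (≤ 157); 157 − 144 = 13
take 13 (≤ 13); 13 − 13 = 0
157 = 144 + 13, which has 2 terms.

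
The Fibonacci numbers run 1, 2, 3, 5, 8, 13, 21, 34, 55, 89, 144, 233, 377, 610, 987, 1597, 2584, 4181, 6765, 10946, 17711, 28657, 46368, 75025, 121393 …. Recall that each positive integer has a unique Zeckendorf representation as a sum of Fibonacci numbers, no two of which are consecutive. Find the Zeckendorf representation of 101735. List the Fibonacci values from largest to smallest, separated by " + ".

75025 + 17711 + 6765 + 1597 + 610 + 21 + 5 + 1

Repeatedly subtract the largest Fibonacci number that fits:
101735: greatest Fibonacci not exceeding it is 75025, leaving 26710
26710: greatest Fibonacci not exceeding it is 17711, leaving 8999
8999: greatest Fibonacci not exceeding it is 6765, leaving 2234
2234: greatest Fibonacci not exceeding it is 1597, leaving 637
637: greatest Fibonacci not exceeding it is 610, leaving 27
27: greatest Fibonacci not exceeding it is 21, leaving 6
6: greatest Fibonacci not exceeding it is 5, leaving 1
1: greatest Fibonacci not exceeding it is 1, leaving 0
So 101735 = 75025 + 17711 + 6765 + 1597 + 610 + 21 + 5 + 1, with no two terms consecutive in the sequence.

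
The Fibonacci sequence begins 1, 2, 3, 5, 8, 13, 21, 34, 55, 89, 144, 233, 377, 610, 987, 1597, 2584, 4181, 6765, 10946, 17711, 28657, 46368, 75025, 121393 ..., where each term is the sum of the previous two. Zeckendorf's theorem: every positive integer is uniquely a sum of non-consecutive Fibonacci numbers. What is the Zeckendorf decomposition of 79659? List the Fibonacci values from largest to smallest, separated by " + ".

75025 + 4181 + 377 + 55 + 21

Repeatedly subtract the largest Fibonacci number that fits:
largest Fibonacci ≤ 79659 is 75025; 79659 − 75025 = 4634
largest Fibonacci ≤ 4634 is 4181; 4634 − 4181 = 453
largest Fibonacci ≤ 453 is 377; 453 − 377 = 76
largest Fibonacci ≤ 76 is 55; 76 − 55 = 21
largest Fibonacci ≤ 21 is 21; 21 − 21 = 0
So 79659 = 75025 + 4181 + 377 + 55 + 21, with no two terms consecutive in the sequence.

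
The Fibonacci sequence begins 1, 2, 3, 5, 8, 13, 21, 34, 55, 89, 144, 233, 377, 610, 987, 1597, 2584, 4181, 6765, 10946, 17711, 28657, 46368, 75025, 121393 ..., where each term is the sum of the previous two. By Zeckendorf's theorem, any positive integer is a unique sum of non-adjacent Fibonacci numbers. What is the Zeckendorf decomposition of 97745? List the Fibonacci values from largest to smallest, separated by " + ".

97745 − 75025 = 22720
22720 − 17711 = 5009
5009 − 4181 = 828
828 − 610 = 218
218 − 144 = 74
74 − 55 = 19
19 − 13 = 6
6 − 5 = 1
1 − 1 = 0
So 97745 = 75025 + 17711 + 4181 + 610 + 144 + 55 + 13 + 5 + 1, with no two terms consecutive in the sequence.

75025 + 17711 + 4181 + 610 + 144 + 55 + 13 + 5 + 1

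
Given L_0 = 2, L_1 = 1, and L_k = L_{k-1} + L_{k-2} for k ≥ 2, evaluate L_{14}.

843

Iterating the recurrence up to L_{6} = 18 and L_{5} = 11:
L_{7} = L_{6} + L_{5} = 18 + 11 = 29
L_{8} = L_{7} + L_{6} = 29 + 18 = 47
L_{9} = L_{8} + L_{7} = 47 + 29 = 76
L_{10} = L_{9} + L_{8} = 76 + 47 = 123
L_{11} = L_{10} + L_{9} = 123 + 76 = 199
L_{12} = L_{11} + L_{10} = 199 + 123 = 322
L_{13} = L_{12} + L_{11} = 322 + 199 = 521
L_{14} = L_{13} + L_{12} = 521 + 322 = 843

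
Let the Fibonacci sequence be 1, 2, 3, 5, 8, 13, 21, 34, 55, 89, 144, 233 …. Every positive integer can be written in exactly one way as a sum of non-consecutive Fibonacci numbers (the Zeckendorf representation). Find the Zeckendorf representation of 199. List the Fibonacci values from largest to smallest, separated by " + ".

144 + 55

Greedy algorithm:
199: greatest Fibonacci not exceeding it is 144, leaving 55
55: greatest Fibonacci not exceeding it is 55, leaving 0
So 199 = 144 + 55, with no two terms consecutive in the sequence.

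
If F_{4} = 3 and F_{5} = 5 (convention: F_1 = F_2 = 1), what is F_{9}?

34

By F_{2k+1} = F_k² + F_{k+1}²: F_{9} = 3² + 5² = 9 + 25 = 34.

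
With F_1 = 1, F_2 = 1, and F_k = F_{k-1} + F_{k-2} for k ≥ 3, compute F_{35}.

9227465

Iterating the recurrence up to F_{28} = 317811 and F_{27} = 196418:
F_{29} = F_{28} + F_{27} = 317811 + 196418 = 514229
F_{30} = F_{29} + F_{28} = 514229 + 317811 = 832040
F_{31} = F_{30} + F_{29} = 832040 + 514229 = 1346269
F_{32} = F_{31} + F_{30} = 1346269 + 832040 = 2178309
F_{33} = F_{32} + F_{31} = 2178309 + 1346269 = 3524578
F_{34} = F_{33} + F_{32} = 3524578 + 2178309 = 5702887
F_{35} = F_{34} + F_{33} = 5702887 + 3524578 = 9227465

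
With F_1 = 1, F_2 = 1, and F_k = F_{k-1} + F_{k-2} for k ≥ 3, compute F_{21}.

10946

Iterating the recurrence up to F_{17} = 1597 and F_{16} = 987:
F_{18} = F_{17} + F_{16} = 1597 + 987 = 2584
F_{19} = F_{18} + F_{17} = 2584 + 1597 = 4181
F_{20} = F_{19} + F_{18} = 4181 + 2584 = 6765
F_{21} = F_{20} + F_{19} = 6765 + 4181 = 10946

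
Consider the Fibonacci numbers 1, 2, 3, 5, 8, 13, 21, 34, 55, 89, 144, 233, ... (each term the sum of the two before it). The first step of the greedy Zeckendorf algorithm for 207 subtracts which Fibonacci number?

144 ≤ 207 < 233, so the largest Fibonacci number not exceeding 207 is 144.

144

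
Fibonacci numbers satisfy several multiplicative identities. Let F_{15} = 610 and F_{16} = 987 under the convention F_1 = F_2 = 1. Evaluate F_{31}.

1346269

By F_{2k+1} = F_k² + F_{k+1}²: F_{31} = 610² + 987² = 372100 + 974169 = 1346269.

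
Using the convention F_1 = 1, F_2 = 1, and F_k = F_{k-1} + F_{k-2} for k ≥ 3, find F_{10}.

55

Iterating the recurrence up to F_{5} = 5 and F_{4} = 3:
F_{6} = F_{5} + F_{4} = 5 + 3 = 8
F_{7} = F_{6} + F_{5} = 8 + 5 = 13
F_{8} = F_{7} + F_{6} = 13 + 8 = 21
F_{9} = F_{8} + F_{7} = 21 + 13 = 34
F_{10} = F_{9} + F_{8} = 34 + 21 = 55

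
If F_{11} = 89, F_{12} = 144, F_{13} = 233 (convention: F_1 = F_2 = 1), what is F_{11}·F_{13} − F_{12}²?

1

89·233 − 144² = 20737 − 20736 = 1. (Cassini's identity: F_{k−1}F_{k+1} − F_k² = (−1)^k.)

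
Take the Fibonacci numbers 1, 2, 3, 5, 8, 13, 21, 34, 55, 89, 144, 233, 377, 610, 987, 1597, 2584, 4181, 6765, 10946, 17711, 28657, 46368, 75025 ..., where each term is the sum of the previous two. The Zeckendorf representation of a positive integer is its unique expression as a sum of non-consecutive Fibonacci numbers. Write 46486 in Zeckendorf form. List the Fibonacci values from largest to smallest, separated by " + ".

46368 + 89 + 21 + 8

46486 − 46368 = 118
118 − 89 = 29
29 − 21 = 8
8 − 8 = 0
So 46486 = 46368 + 89 + 21 + 8, with no two terms consecutive in the sequence.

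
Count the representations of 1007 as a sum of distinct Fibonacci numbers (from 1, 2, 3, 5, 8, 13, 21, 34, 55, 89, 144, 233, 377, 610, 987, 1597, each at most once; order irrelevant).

Each representation comes from the Zeckendorf form by replacing some F_k with F_{k−1} + F_{k−2} where possible.
1007 = 987+13+5+2 = 610+377+13+5+2 = 610+233+144+13+5+2 = 610+233+89+55+13+5+2 = 610+233+89+34+21+13+5+2 — 5 representations.

5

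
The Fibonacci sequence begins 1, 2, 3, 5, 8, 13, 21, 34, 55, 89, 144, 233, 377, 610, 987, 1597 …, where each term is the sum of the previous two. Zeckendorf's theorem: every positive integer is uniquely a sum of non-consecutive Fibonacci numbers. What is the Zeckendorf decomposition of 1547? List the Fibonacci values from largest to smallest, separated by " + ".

987 + 377 + 144 + 34 + 5

take 987 (≤ 1547); 1547 − 987 = 560
take 377 (≤ 560); 560 − 377 = 183
take 144 (≤ 183); 183 − 144 = 39
take 34 (≤ 39); 39 − 34 = 5
take 5 (≤ 5); 5 − 5 = 0
So 1547 = 987 + 377 + 144 + 34 + 5, with no two terms consecutive in the sequence.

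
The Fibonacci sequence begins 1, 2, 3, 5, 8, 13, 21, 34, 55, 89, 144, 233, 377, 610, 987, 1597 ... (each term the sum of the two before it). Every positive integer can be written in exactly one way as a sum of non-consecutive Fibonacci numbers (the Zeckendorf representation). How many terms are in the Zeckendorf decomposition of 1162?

5

1162 − 987 = 175
175 − 144 = 31
31 − 21 = 10
10 − 8 = 2
2 − 2 = 0
1162 = 987 + 144 + 21 + 8 + 2, which has 5 terms.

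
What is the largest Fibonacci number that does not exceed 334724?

317811 ≤ 334724 < 514229, so the largest Fibonacci number not exceeding 334724 is 317811.

317811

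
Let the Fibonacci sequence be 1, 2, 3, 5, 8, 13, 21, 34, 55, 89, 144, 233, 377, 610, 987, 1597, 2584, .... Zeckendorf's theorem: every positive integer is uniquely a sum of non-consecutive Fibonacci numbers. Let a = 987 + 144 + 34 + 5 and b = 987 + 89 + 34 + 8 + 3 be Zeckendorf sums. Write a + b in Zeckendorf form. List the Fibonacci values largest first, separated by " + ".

1597 + 610 + 55 + 21 + 8

The two numbers are 1170 and 1121, so their sum is 2291.
subtract 1597 from 2291: 694 remains
subtract 610 from 694: 84 remains
subtract 55 from 84: 29 remains
subtract 21 from 29: 8 remains
subtract 8 from 8: 0 remains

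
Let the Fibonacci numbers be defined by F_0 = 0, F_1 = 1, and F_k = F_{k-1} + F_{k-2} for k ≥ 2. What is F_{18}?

Iterating the recurrence up to F_{11} = 89 and F_{10} = 55:
F_{12} = F_{11} + F_{10} = 89 + 55 = 144
F_{13} = F_{12} + F_{11} = 144 + 89 = 233
F_{14} = F_{13} + F_{12} = 233 + 144 = 377
F_{15} = F_{14} + F_{13} = 377 + 233 = 610
F_{16} = F_{15} + F_{14} = 610 + 377 = 987
F_{17} = F_{16} + F_{15} = 987 + 610 = 1597
F_{18} = F_{17} + F_{16} = 1597 + 987 = 2584

2584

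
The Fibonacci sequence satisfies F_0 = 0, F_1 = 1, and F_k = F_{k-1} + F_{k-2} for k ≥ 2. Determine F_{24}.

46368

Iterating the recurrence up to F_{18} = 2584 and F_{17} = 1597:
F_{19} = F_{18} + F_{17} = 2584 + 1597 = 4181
F_{20} = F_{19} + F_{18} = 4181 + 2584 = 6765
F_{21} = F_{20} + F_{19} = 6765 + 4181 = 10946
F_{22} = F_{21} + F_{20} = 10946 + 6765 = 17711
F_{23} = F_{22} + F_{21} = 17711 + 10946 = 28657
F_{24} = F_{23} + F_{22} = 28657 + 17711 = 46368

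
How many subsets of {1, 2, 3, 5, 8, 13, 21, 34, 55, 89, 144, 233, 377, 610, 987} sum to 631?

16

Each representation comes from the Zeckendorf form by replacing some F_k with F_{k−1} + F_{k−2} where possible.
631 = 610+21 = 610+13+8 = 377+233+21 = 610+13+5+3 = 377+233+13+8 = … (11 more), for 16 in all.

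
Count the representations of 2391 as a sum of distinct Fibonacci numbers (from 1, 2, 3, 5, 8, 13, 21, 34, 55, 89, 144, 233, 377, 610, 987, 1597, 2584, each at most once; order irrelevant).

30

Each representation comes from the Zeckendorf form by replacing some F_k with F_{k−1} + F_{k−2} where possible.
2391 = 1597+610+144+34+5+1 = 1597+610+144+34+3+2+1 = 1597+610+144+21+13+5+1 = 1597+610+89+55+34+5+1 = … (26 more), for 30 in all.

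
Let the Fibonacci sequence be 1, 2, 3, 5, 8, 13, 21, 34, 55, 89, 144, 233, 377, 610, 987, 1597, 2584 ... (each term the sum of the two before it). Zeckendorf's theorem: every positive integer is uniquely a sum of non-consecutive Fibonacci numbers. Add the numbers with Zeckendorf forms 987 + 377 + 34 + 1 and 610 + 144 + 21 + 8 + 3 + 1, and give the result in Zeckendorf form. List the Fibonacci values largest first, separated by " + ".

The two numbers are 1399 and 787, so their sum is 2186.
Greedily peel off the largest Fibonacci term at each step:
2186 − 1597 = 589
589 − 377 = 212
212 − 144 = 68
68 − 55 = 13
13 − 13 = 0

1597 + 377 + 144 + 55 + 13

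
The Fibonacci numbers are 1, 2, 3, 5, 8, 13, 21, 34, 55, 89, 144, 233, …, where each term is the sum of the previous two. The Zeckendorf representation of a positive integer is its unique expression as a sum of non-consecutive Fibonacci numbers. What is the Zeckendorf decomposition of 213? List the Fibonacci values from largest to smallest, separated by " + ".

144 + 55 + 13 + 1

144 ≤ 213 < 233, so take 144; remainder 69
55 ≤ 69 < 89, so take 55; remainder 14
13 ≤ 14 < 21, so take 13; remainder 1
1 ≤ 1 < 2, so take 1; remainder 0
So 213 = 144 + 55 + 13 + 1, with no two terms consecutive in the sequence.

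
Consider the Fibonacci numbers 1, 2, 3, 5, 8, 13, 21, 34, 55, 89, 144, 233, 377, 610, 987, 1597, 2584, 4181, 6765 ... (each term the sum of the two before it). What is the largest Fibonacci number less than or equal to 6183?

4181 ≤ 6183 < 6765, so the largest Fibonacci number not exceeding 6183 is 4181.

4181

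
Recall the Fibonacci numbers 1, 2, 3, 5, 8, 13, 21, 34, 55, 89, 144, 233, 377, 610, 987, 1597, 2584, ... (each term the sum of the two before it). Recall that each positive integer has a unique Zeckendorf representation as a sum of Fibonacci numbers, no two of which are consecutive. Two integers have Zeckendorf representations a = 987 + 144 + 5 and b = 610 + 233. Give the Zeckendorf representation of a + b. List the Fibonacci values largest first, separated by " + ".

The two numbers are 1136 and 843, so their sum is 1979.
subtract 1597 from 1979: 382 remains
subtract 377 from 382: 5 remains
subtract 5 from 5: 0 remains

1597 + 377 + 5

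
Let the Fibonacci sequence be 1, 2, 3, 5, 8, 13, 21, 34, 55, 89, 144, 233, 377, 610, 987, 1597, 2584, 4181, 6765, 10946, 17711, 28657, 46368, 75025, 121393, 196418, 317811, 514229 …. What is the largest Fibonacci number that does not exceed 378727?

317811 ≤ 378727 < 514229, so the largest Fibonacci number not exceeding 378727 is 317811.

317811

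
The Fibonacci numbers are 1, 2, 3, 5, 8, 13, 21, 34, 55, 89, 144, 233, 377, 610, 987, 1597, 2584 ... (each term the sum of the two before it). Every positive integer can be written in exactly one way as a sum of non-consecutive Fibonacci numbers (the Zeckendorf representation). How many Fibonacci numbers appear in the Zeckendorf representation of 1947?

1947: greatest Fibonacci not exceeding it is 1597, leaving 350
350: greatest Fibonacci not exceeding it is 233, leaving 117
117: greatest Fibonacci not exceeding it is 89, leaving 28
28: greatest Fibonacci not exceeding it is 21, leaving 7
7: greatest Fibonacci not exceeding it is 5, leaving 2
2: greatest Fibonacci not exceeding it is 2, leaving 0
1947 = 1597 + 233 + 89 + 21 + 5 + 2, which has 6 terms.

6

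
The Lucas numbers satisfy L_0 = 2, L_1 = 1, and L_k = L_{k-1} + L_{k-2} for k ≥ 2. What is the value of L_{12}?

Iterating the recurrence up to L_{4} = 7 and L_{3} = 4:
L_{5} = L_{4} + L_{3} = 7 + 4 = 11
L_{6} = L_{5} + L_{4} = 11 + 7 = 18
L_{7} = L_{6} + L_{5} = 18 + 11 = 29
L_{8} = L_{7} + L_{6} = 29 + 18 = 47
L_{9} = L_{8} + L_{7} = 47 + 29 = 76
L_{10} = L_{9} + L_{8} = 76 + 47 = 123
L_{11} = L_{10} + L_{9} = 123 + 76 = 199
L_{12} = L_{11} + L_{10} = 199 + 123 = 322

322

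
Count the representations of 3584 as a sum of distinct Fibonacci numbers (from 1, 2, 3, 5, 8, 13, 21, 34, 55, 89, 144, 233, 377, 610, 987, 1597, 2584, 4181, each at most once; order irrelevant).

Starting from the Zeckendorf form and repeatedly splitting a term F_k into F_{k−1} + F_{k−2} (when neither is already used) reaches every representation.
3584 = 2584+987+13 = 2584+987+8+5 = 2584+610+377+13 = 2584+987+8+3+2 = 2584+610+377+8+5 = … (22 more), for 27 in all.

27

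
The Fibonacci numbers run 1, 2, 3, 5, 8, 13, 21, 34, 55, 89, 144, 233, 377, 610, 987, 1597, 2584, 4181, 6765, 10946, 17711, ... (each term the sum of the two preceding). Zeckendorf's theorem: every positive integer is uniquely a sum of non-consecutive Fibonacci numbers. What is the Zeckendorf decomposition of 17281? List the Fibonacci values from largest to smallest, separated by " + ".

largest Fibonacci ≤ 17281 is 10946; 17281 − 10946 = 6335
largest Fibonacci ≤ 6335 is 4181; 6335 − 4181 = 2154
largest Fibonacci ≤ 2154 is 1597; 2154 − 1597 = 557
largest Fibonacci ≤ 557 is 377; 557 − 377 = 180
largest Fibonacci ≤ 180 is 144; 180 − 144 = 36
largest Fibonacci ≤ 36 is 34; 36 − 34 = 2
largest Fibonacci ≤ 2 is 2; 2 − 2 = 0
So 17281 = 10946 + 4181 + 1597 + 377 + 144 + 34 + 2, with no two terms consecutive in the sequence.

10946 + 4181 + 1597 + 377 + 144 + 34 + 2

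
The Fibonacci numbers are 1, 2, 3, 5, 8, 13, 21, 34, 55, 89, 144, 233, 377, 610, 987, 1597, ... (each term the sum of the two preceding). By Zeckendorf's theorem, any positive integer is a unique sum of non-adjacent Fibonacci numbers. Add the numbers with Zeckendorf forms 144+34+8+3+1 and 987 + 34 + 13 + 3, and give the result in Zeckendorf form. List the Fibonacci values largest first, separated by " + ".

987 + 233 + 5 + 2

The two numbers are 190 and 1037, so their sum is 1227.
Repeatedly subtract the largest Fibonacci number that fits:
1227: greatest Fibonacci not exceeding it is 987, leaving 240
240: greatest Fibonacci not exceeding it is 233, leaving 7
7: greatest Fibonacci not exceeding it is 5, leaving 2
2: greatest Fibonacci not exceeding it is 2, leaving 0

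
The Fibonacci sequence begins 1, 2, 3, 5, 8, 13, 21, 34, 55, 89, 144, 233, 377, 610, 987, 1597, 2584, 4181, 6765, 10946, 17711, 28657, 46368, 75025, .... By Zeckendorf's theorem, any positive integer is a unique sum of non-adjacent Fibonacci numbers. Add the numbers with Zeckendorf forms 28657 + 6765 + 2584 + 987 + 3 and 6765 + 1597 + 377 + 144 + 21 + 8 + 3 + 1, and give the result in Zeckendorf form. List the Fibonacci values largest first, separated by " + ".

46368 + 987 + 377 + 144 + 34 + 2

The two numbers are 38996 and 8916, so their sum is 47912.
Repeatedly subtract the largest Fibonacci number that fits:
47912 − 46368 = 1544
1544 − 987 = 557
557 − 377 = 180
180 − 144 = 36
36 − 34 = 2
2 − 2 = 0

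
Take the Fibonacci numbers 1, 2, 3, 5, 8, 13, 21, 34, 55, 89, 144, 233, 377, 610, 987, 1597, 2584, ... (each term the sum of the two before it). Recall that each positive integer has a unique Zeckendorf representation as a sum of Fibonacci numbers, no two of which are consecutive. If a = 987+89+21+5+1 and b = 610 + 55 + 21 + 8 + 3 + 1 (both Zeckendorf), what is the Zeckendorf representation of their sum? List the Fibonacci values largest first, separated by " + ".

1597 + 144 + 55 + 5

The two numbers are 1103 and 698, so their sum is 1801.
1801: greatest Fibonacci not exceeding it is 1597, leaving 204
204: greatest Fibonacci not exceeding it is 144, leaving 60
60: greatest Fibonacci not exceeding it is 55, leaving 5
5: greatest Fibonacci not exceeding it is 5, leaving 0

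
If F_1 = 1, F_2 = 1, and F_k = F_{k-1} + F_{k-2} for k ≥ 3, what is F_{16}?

987

Iterating the recurrence up to F_{11} = 89 and F_{10} = 55:
F_{12} = F_{11} + F_{10} = 89 + 55 = 144
F_{13} = F_{12} + F_{11} = 144 + 89 = 233
F_{14} = F_{13} + F_{12} = 233 + 144 = 377
F_{15} = F_{14} + F_{13} = 377 + 233 = 610
F_{16} = F_{15} + F_{14} = 610 + 377 = 987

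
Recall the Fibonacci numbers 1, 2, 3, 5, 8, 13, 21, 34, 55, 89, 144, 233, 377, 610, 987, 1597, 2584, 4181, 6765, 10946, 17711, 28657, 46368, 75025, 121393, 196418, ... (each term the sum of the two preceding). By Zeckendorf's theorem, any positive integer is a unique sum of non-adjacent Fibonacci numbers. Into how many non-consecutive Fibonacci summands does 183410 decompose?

7

largest Fibonacci ≤ 183410 is 121393; 183410 − 121393 = 62017
largest Fibonacci ≤ 62017 is 46368; 62017 − 46368 = 15649
largest Fibonacci ≤ 15649 is 10946; 15649 − 10946 = 4703
largest Fibonacci ≤ 4703 is 4181; 4703 − 4181 = 522
largest Fibonacci ≤ 522 is 377; 522 − 377 = 145
largest Fibonacci ≤ 145 is 144; 145 − 144 = 1
largest Fibonacci ≤ 1 is 1; 1 − 1 = 0
183410 = 121393 + 46368 + 10946 + 4181 + 377 + 144 + 1, which has 7 terms.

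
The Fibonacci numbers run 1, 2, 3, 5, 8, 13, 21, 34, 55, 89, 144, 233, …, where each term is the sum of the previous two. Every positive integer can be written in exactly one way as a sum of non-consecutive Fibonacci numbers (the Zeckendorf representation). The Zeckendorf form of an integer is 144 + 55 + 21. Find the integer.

220

144 + 55 + 21 = 220.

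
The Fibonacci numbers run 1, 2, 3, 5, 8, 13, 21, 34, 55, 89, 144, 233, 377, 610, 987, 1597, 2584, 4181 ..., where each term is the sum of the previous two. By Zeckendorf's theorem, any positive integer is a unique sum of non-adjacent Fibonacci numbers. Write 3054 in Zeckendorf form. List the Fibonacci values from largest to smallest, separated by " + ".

2584 ≤ 3054 < 4181, so take 2584; remainder 470
377 ≤ 470 < 610, so take 377; remainder 93
89 ≤ 93 < 144, so take 89; remainder 4
3 ≤ 4 < 5, so take 3; remainder 1
1 ≤ 1 < 2, so take 1; remainder 0
So 3054 = 2584 + 377 + 89 + 3 + 1, with no two terms consecutive in the sequence.

2584 + 377 + 89 + 3 + 1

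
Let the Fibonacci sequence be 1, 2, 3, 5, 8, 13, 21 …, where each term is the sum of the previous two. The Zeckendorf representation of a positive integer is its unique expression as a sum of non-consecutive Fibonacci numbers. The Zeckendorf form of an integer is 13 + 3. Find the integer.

13 + 3 = 16.

16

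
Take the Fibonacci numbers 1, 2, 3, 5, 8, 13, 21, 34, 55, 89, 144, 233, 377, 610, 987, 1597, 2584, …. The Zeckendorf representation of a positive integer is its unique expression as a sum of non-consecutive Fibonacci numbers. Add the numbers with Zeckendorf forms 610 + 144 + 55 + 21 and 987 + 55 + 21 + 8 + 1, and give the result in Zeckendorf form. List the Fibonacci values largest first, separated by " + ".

The two numbers are 830 and 1072, so their sum is 1902.
Greedily peel off the largest Fibonacci term at each step:
1902 − 1597 = 305
305 − 233 = 72
72 − 55 = 17
17 − 13 = 4
4 − 3 = 1
1 − 1 = 0

1597 + 233 + 55 + 13 + 3 + 1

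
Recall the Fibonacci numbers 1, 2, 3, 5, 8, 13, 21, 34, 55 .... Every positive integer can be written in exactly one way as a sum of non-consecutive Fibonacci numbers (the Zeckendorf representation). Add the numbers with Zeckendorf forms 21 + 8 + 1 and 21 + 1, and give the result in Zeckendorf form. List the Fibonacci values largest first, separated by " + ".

The two numbers are 30 and 22, so their sum is 52.
Repeatedly subtract the largest Fibonacci number that fits:
34 ≤ 52 < 55, so take 34; remainder 18
13 ≤ 18 < 21, so take 13; remainder 5
5 ≤ 5 < 8, so take 5; remainder 0

34 + 13 + 5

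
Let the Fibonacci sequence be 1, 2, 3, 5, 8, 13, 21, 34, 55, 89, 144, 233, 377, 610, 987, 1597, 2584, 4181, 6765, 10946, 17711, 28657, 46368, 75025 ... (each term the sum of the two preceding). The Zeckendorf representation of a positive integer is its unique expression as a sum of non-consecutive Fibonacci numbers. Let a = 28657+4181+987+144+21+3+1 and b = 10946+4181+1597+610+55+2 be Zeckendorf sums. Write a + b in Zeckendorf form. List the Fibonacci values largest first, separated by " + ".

The two numbers are 33994 and 17391, so their sum is 51385.
Repeatedly subtract the largest Fibonacci number that fits:
51385 − 46368 = 5017
5017 − 4181 = 836
836 − 610 = 226
226 − 144 = 82
82 − 55 = 27
27 − 21 = 6
6 − 5 = 1
1 − 1 = 0

46368 + 4181 + 610 + 144 + 55 + 21 + 5 + 1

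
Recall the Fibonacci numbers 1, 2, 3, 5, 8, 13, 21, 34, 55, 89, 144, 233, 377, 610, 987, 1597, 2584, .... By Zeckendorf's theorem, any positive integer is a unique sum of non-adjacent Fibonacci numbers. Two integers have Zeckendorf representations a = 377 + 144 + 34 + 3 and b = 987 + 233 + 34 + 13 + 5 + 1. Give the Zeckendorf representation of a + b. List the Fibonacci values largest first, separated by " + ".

The two numbers are 558 and 1273, so their sum is 1831.
Repeatedly subtract the largest Fibonacci number that fits:
take 1597 (≤ 1831); 1831 − 1597 = 234
take 233 (≤ 234); 234 − 233 = 1
take 1 (≤ 1); 1 − 1 = 0

1597 + 233 + 1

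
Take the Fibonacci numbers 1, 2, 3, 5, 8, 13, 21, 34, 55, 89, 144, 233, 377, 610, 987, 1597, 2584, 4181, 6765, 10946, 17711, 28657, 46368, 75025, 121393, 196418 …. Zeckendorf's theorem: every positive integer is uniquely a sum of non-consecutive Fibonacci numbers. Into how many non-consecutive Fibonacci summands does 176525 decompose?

176525: greatest Fibonacci not exceeding it is 121393, leaving 55132
55132: greatest Fibonacci not exceeding it is 46368, leaving 8764
8764: greatest Fibonacci not exceeding it is 6765, leaving 1999
1999: greatest Fibonacci not exceeding it is 1597, leaving 402
402: greatest Fibonacci not exceeding it is 377, leaving 25
25: greatest Fibonacci not exceeding it is 21, leaving 4
4: greatest Fibonacci not exceeding it is 3, leaving 1
1: greatest Fibonacci not exceeding it is 1, leaving 0
176525 = 121393 + 46368 + 6765 + 1597 + 377 + 21 + 3 + 1, which has 8 terms.

8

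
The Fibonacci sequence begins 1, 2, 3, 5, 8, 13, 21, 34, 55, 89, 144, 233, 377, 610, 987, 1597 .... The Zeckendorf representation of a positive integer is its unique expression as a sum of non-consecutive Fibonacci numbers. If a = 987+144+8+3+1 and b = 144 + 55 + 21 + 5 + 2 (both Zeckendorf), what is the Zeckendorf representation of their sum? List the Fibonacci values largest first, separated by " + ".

The two numbers are 1143 and 227, so their sum is 1370.
987 ≤ 1370 < 1597, so take 987; remainder 383
377 ≤ 383 < 610, so take 377; remainder 6
5 ≤ 6 < 8, so take 5; remainder 1
1 ≤ 1 < 2, so take 1; remainder 0

987 + 377 + 5 + 1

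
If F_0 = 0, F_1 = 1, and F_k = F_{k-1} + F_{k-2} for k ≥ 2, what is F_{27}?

196418

Iterating the recurrence up to F_{22} = 17711 and F_{21} = 10946:
F_{23} = F_{22} + F_{21} = 17711 + 10946 = 28657
F_{24} = F_{23} + F_{22} = 28657 + 17711 = 46368
F_{25} = F_{24} + F_{23} = 46368 + 28657 = 75025
F_{26} = F_{25} + F_{24} = 75025 + 46368 = 121393
F_{27} = F_{26} + F_{25} = 121393 + 75025 = 196418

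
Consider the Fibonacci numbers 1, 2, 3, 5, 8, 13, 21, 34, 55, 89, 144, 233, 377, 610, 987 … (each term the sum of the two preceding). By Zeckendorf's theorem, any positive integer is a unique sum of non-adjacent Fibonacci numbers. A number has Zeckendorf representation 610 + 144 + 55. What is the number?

809

610 + 144 + 55 = 809.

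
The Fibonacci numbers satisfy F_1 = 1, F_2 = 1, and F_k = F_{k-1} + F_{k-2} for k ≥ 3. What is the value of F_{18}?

2584

Iterating the recurrence up to F_{12} = 144 and F_{11} = 89:
F_{13} = F_{12} + F_{11} = 144 + 89 = 233
F_{14} = F_{13} + F_{12} = 233 + 144 = 377
F_{15} = F_{14} + F_{13} = 377 + 233 = 610
F_{16} = F_{15} + F_{14} = 610 + 377 = 987
F_{17} = F_{16} + F_{15} = 987 + 610 = 1597
F_{18} = F_{17} + F_{16} = 1597 + 987 = 2584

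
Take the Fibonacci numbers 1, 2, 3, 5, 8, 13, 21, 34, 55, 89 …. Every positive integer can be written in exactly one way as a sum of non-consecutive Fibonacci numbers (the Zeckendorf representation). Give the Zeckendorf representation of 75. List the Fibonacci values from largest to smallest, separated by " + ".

55 + 13 + 5 + 2

Repeatedly subtract the largest Fibonacci number that fits:
75: greatest Fibonacci not exceeding it is 55, leaving 20
20: greatest Fibonacci not exceeding it is 13, leaving 7
7: greatest Fibonacci not exceeding it is 5, leaving 2
2: greatest Fibonacci not exceeding it is 2, leaving 0
So 75 = 55 + 13 + 5 + 2, with no two terms consecutive in the sequence.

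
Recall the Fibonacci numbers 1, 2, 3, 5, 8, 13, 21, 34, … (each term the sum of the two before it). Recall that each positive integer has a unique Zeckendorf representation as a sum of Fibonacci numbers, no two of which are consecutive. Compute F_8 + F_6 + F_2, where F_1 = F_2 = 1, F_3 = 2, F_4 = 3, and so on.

F_8 + F_6 + F_2 = 21 + 8 + 1 = 30.

30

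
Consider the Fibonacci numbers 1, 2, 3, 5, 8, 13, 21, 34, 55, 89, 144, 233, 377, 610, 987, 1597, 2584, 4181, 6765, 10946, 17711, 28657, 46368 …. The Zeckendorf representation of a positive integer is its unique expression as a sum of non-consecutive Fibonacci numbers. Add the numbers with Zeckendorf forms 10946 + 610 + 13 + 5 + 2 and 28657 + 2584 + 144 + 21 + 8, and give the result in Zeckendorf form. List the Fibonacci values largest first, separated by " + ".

The two numbers are 11576 and 31414, so their sum is 42990.
Repeatedly subtract the largest Fibonacci number that fits:
42990 − 28657 = 14333
14333 − 10946 = 3387
3387 − 2584 = 803
803 − 610 = 193
193 − 144 = 49
49 − 34 = 15
15 − 13 = 2
2 − 2 = 0

28657 + 10946 + 2584 + 610 + 144 + 34 + 13 + 2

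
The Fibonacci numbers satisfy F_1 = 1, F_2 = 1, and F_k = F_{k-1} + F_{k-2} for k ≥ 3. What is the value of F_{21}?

Iterating the recurrence up to F_{16} = 987 and F_{15} = 610:
F_{17} = F_{16} + F_{15} = 987 + 610 = 1597
F_{18} = F_{17} + F_{16} = 1597 + 987 = 2584
F_{19} = F_{18} + F_{17} = 2584 + 1597 = 4181
F_{20} = F_{19} + F_{18} = 4181 + 2584 = 6765
F_{21} = F_{20} + F_{19} = 6765 + 4181 = 10946

10946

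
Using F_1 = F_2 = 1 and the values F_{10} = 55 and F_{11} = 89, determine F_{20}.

6765

By the doubling identity F_{2k} = F_k(2F_{k+1} − F_k): F_{20} = 55·(2·89 − 55) = 55·123 = 6765.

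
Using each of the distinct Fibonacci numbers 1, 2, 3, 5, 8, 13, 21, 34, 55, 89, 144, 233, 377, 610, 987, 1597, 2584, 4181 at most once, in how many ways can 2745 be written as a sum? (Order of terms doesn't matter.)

22

Starting from the Zeckendorf form and repeatedly splitting a term F_k into F_{k−1} + F_{k−2} (when neither is already used) reaches every representation.
2745 = 2584+144+13+3+1 = 2584+144+8+5+3+1 = 2584+89+55+13+3+1 = 1597+987+144+13+3+1 = 2584+89+55+8+5+3+1 = … (17 more), for 22 in all.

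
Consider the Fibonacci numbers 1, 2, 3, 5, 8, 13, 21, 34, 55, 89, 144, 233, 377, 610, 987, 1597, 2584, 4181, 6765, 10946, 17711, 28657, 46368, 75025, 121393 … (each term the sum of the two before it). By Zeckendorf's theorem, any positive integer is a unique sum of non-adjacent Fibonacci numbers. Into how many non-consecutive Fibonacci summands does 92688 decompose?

9

take 75025 (≤ 92688); 92688 − 75025 = 17663
take 10946 (≤ 17663); 17663 − 10946 = 6717
take 4181 (≤ 6717); 6717 − 4181 = 2536
take 1597 (≤ 2536); 2536 − 1597 = 939
take 610 (≤ 939); 939 − 610 = 329
take 233 (≤ 329); 329 − 233 = 96
take 89 (≤ 96); 96 − 89 = 7
take 5 (≤ 7); 7 − 5 = 2
take 2 (≤ 2); 2 − 2 = 0
92688 = 75025 + 10946 + 4181 + 1597 + 610 + 233 + 89 + 5 + 2, which has 9 terms.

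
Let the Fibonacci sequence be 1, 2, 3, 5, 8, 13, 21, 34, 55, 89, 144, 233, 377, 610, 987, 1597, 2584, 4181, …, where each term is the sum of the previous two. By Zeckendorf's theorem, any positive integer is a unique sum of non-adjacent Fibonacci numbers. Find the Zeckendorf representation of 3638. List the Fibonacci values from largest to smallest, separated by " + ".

2584 + 987 + 55 + 8 + 3 + 1

Repeatedly subtract the largest Fibonacci number that fits:
subtract 2584 from 3638: 1054 remains
subtract 987 from 1054: 67 remains
subtract 55 from 67: 12 remains
subtract 8 from 12: 4 remains
subtract 3 from 4: 1 remains
subtract 1 from 1: 0 remains
So 3638 = 2584 + 987 + 55 + 8 + 3 + 1, with no two terms consecutive in the sequence.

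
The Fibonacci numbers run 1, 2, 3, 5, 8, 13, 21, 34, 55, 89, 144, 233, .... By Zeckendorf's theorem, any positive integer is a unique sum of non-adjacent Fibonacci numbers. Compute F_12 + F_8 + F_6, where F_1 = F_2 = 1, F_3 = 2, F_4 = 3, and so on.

173

F_12 + F_8 + F_6 = 144 + 21 + 8 = 173.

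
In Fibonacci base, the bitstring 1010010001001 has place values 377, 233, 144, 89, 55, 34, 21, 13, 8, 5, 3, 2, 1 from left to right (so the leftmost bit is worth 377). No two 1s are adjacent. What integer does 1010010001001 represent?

561

Summing the place values of the 1 bits: 377 + 144 + 34 + 5 + 1 = 561.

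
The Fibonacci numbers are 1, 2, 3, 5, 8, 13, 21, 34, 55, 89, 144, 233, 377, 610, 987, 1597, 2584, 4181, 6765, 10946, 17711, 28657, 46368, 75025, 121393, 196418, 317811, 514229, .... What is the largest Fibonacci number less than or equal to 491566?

317811

317811 ≤ 491566 < 514229, so the largest Fibonacci number not exceeding 491566 is 317811.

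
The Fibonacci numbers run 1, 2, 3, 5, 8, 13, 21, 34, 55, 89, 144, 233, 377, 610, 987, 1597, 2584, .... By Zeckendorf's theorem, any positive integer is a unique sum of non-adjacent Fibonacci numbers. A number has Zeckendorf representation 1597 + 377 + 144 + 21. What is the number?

2139

1597 + 377 + 144 + 21 = 2139.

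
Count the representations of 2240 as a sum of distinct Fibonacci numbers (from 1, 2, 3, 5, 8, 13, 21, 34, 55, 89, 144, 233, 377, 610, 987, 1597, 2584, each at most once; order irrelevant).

7

2240 = 1597+610+21+8+3+1 = 1597+377+233+21+8+3+1 = 1597+377+144+89+21+8+3+1 = 987+610+377+233+21+8+3+1 = 1597+377+144+55+34+21+8+3+1 = … (2 more), for 7 in all.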